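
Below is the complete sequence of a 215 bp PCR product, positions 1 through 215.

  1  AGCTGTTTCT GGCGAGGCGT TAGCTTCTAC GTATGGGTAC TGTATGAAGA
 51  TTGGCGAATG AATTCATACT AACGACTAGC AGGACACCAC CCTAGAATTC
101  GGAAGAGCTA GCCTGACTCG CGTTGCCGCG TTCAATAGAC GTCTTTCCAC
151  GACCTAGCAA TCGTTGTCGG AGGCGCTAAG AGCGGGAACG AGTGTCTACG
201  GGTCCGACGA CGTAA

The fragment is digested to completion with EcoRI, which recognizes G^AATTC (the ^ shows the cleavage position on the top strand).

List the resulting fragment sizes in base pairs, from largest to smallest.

EcoRI sites (GAATTC) start at positions 60, 95.
EcoRI cuts after the first base of each site, so after positions 60, 95.
Linear molecule, 2 cuts → 3 fragments:
  1–60 → 60 bp
  61–95 → 35 bp
  96–215 → 120 bp
Sorted largest to smallest: 120, 60, 35 bp.

120, 60, 35 bp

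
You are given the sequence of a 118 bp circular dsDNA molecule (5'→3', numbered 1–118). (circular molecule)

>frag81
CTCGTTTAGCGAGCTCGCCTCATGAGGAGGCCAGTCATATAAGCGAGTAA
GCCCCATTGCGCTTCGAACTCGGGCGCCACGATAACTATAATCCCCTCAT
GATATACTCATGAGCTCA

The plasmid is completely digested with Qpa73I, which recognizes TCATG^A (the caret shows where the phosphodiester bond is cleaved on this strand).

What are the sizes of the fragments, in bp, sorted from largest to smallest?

77, 30, 11 bp

Qpa73I sites (TCATGA) start at positions 20, 97, 108.
Qpa73I cuts after base 5 of each site (before the last base), so after positions 24, 101, 112.
Circular molecule, 3 cuts → 3 fragments:
  25–101 → 77 bp
  102–112 → 11 bp
  113–118 then 1–24 → 6 + 24 = 30 bp
Sorted largest to smallest: 77, 30, 11 bp.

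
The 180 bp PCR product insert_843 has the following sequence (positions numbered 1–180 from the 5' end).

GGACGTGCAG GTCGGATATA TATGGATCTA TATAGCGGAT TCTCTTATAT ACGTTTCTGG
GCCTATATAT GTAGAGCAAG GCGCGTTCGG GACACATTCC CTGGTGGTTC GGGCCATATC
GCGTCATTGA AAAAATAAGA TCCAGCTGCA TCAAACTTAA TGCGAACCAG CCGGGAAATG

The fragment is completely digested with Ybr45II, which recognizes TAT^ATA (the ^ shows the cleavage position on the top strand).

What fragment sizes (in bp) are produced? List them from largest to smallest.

Ybr45II sites (TATATA) start at positions 17, 29, 46, 64.
Ybr45II cuts after base 3 of each site, so after positions 19, 31, 48, 66.
Linear molecule, 4 cuts → 5 fragments:
  1–19 → 19 bp
  20–31 → 12 bp
  32–48 → 17 bp
  49–66 → 18 bp
  67–180 → 114 bp
Sorted largest to smallest: 114, 19, 18, 17, 12 bp.

114, 19, 18, 17, 12 bp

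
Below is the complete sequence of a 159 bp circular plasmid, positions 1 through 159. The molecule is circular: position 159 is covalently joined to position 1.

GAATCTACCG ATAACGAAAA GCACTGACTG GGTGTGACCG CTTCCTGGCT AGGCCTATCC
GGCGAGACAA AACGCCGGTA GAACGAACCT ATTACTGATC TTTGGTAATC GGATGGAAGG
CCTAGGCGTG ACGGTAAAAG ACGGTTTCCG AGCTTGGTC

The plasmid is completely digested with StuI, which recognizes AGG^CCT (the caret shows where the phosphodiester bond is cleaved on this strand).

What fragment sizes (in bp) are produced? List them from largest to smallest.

StuI sites (AGGCCT) start at positions 51, 118.
StuI cuts after base 3 of each site, so after positions 53, 120.
Circular molecule, 2 cuts → 2 fragments:
  54–120 → 67 bp
  121–159 then 1–53 → 39 + 53 = 92 bp
Sorted largest to smallest: 92, 67 bp.

92, 67 bp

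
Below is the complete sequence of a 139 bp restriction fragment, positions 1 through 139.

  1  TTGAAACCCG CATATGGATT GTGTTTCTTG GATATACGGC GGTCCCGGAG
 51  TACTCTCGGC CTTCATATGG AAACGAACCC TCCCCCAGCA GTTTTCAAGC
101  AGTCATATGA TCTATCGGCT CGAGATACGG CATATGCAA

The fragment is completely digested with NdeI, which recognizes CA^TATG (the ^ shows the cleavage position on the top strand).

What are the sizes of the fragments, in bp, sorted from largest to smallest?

NdeI sites (CATATG) start at positions 11, 64, 104, 131.
NdeI cuts after base 2 of each site, so after positions 12, 65, 105, 132.
Linear molecule, 4 cuts → 5 fragments:
  1–12 → 12 bp
  13–65 → 53 bp
  66–105 → 40 bp
  106–132 → 27 bp
  133–139 → 7 bp
Sorted largest to smallest: 53, 40, 27, 12, 7 bp.

53, 40, 27, 12, 7 bp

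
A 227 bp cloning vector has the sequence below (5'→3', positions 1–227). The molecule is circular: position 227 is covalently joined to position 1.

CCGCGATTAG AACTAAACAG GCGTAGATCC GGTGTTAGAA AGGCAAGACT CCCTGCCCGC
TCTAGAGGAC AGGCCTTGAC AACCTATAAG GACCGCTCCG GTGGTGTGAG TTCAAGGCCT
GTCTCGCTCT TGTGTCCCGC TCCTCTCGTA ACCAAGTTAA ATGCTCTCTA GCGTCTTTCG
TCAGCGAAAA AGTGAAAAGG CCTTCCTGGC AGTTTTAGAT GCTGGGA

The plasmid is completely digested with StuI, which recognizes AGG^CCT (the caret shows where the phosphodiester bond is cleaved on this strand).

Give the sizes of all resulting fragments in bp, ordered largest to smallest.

StuI sites (AGGCCT) start at positions 71, 115, 198.
StuI cuts after base 3 of each site, so after positions 73, 117, 200.
Circular molecule, 3 cuts → 3 fragments:
  74–117 → 44 bp
  118–200 → 83 bp
  201–227 then 1–73 → 27 + 73 = 100 bp
Sorted largest to smallest: 100, 83, 44 bp.

100, 83, 44 bp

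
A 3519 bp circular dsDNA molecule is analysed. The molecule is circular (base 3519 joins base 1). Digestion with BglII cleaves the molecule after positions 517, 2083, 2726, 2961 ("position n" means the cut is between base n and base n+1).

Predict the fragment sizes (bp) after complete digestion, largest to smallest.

Circular molecule, 4 cuts → 4 fragments:
  2083 − 517 = 1566 bp
  2726 − 2083 = 643 bp
  2961 − 2726 = 235 bp
  wrap: 3519 − 2961 + 517 = 1075 bp
Sorted largest to smallest: 1566, 1075, 643, 235 bp.

1566, 1075, 643, 235 bp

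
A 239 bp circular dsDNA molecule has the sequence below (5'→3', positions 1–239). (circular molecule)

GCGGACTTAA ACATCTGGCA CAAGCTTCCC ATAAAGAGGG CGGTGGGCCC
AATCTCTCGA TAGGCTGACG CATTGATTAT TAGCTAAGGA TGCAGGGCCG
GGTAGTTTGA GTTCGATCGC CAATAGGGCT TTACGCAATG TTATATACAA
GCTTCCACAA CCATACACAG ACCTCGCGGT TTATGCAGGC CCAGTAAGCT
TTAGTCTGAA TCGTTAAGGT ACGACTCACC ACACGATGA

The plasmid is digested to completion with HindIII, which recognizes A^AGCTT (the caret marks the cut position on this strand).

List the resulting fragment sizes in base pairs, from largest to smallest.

HindIII sites (AAGCTT) start at positions 22, 149, 196.
HindIII cuts after the first base of each site, so after positions 22, 149, 196.
Circular molecule, 3 cuts → 3 fragments:
  23–149 → 127 bp
  150–196 → 47 bp
  197–239 then 1–22 → 43 + 22 = 65 bp
Sorted largest to smallest: 127, 65, 47 bp.

127, 65, 47 bp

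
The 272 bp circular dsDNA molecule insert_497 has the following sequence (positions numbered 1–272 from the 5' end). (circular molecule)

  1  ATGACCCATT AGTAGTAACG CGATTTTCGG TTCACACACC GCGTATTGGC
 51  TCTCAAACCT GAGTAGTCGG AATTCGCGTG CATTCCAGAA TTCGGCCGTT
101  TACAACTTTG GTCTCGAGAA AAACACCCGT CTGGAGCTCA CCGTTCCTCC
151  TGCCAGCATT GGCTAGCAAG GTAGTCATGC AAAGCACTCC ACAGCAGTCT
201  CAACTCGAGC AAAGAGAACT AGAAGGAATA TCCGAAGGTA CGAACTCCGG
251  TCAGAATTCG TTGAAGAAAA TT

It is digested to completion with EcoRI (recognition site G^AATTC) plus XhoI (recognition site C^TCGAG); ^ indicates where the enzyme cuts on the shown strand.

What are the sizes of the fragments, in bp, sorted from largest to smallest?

91, 88, 50, 25, 18 bp

EcoRI sites (GAATTC) start at positions 70, 88, 254.
EcoRI cuts after the first base of each site, so after positions 70, 88, 254.
XhoI sites (CTCGAG) start at positions 113, 204.
XhoI cuts after the first base of each site, so after positions 113, 204.
Combined cut positions: 70, 88, 113, 204, 254.
Circular molecule, 5 cuts → 5 fragments:
  71–88 → 18 bp
  89–113 → 25 bp
  114–204 → 91 bp
  205–254 → 50 bp
  255–272 then 1–70 → 18 + 70 = 88 bp
Sorted largest to smallest: 91, 88, 50, 25, 18 bp.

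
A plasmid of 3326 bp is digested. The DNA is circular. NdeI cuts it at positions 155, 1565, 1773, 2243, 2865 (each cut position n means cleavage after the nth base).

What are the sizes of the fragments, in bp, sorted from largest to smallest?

Circular molecule, 5 cuts → 5 fragments:
  1565 − 155 = 1410 bp
  1773 − 1565 = 208 bp
  2243 − 1773 = 470 bp
  2865 − 2243 = 622 bp
  wrap: 3326 − 2865 + 155 = 616 bp
Sorted largest to smallest: 1410, 622, 616, 470, 208 bp.

1410, 622, 616, 470, 208 bp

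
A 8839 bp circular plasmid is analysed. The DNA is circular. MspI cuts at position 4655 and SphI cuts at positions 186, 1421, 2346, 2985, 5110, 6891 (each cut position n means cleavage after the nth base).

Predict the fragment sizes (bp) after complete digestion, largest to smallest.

2134, 1781, 1670, 1235, 925, 639, 455 bp

Combined cut positions (sorted): 186, 1421, 2346, 2985, 4655, 5110, 6891.
Circular molecule, 7 cuts → 7 fragments:
  1421 − 186 = 1235 bp
  2346 − 1421 = 925 bp
  2985 − 2346 = 639 bp
  4655 − 2985 = 1670 bp
  5110 − 4655 = 455 bp
  6891 − 5110 = 1781 bp
  wrap: 8839 − 6891 + 186 = 2134 bp
Sorted largest to smallest: 2134, 1781, 1670, 1235, 925, 639, 455 bp.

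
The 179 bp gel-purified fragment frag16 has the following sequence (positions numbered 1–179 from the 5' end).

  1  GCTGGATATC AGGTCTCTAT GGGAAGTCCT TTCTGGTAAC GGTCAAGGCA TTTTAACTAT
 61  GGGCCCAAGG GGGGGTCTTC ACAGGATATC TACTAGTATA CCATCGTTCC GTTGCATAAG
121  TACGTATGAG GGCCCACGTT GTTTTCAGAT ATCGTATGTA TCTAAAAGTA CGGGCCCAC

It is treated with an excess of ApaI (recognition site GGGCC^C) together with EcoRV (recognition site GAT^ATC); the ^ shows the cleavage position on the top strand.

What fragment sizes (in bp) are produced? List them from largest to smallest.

58, 47, 26, 22, 16, 7, 3 bp

ApaI sites (GGGCCC) start at positions 61, 130, 172.
ApaI cuts after base 5 of each site (before the last base), so after positions 65, 134, 176.
EcoRV sites (GATATC) start at positions 5, 85, 148.
EcoRV cuts after base 3 of each site, so after positions 7, 87, 150.
Combined cut positions: 7, 65, 87, 134, 150, 176.
Linear molecule, 6 cuts → 7 fragments:
  1–7 → 7 bp
  8–65 → 58 bp
  66–87 → 22 bp
  88–134 → 47 bp
  135–150 → 16 bp
  151–176 → 26 bp
  177–179 → 3 bp
Sorted largest to smallest: 58, 47, 26, 22, 16, 7, 3 bp.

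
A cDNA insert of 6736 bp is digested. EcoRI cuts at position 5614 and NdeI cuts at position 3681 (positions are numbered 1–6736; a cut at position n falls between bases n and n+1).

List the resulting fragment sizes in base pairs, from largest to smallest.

3681, 1933, 1122 bp

Combined cut positions (sorted): 3681, 5614.
Linear molecule, 2 cuts → 3 fragments:
  3681 − 0 = 3681 bp
  5614 − 3681 = 1933 bp
  6736 − 5614 = 1122 bp
Sorted largest to smallest: 3681, 1933, 1122 bp.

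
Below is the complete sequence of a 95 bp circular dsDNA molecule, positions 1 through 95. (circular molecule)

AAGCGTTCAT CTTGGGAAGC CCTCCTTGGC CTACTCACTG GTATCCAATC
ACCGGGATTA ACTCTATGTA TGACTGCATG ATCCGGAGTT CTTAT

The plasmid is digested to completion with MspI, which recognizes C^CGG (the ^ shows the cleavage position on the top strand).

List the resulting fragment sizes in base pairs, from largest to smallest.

64, 31 bp

MspI sites (CCGG) start at positions 52, 83.
MspI cuts after the first base of each site, so after positions 52, 83.
Circular molecule, 2 cuts → 2 fragments:
  53–83 → 31 bp
  84–95 then 1–52 → 12 + 52 = 64 bp
Sorted largest to smallest: 64, 31 bp.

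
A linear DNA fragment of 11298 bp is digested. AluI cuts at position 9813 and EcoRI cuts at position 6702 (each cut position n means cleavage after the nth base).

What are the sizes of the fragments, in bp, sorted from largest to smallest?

Combined cut positions (sorted): 6702, 9813.
Linear molecule, 2 cuts → 3 fragments:
  6702 − 0 = 6702 bp
  9813 − 6702 = 3111 bp
  11298 − 9813 = 1485 bp
Sorted largest to smallest: 6702, 3111, 1485 bp.

6702, 3111, 1485 bp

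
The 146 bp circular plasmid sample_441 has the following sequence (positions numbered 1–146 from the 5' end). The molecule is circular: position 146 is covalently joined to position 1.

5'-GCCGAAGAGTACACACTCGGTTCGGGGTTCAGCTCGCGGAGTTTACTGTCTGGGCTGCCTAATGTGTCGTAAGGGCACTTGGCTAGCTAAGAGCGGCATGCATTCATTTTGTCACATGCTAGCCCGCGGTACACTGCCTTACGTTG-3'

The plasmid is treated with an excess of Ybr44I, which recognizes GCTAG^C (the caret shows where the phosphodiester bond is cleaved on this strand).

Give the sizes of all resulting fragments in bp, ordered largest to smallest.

Ybr44I sites (GCTAGC) start at positions 82, 118.
Ybr44I cuts after base 5 of each site (before the last base), so after positions 86, 122.
Circular molecule, 2 cuts → 2 fragments:
  87–122 → 36 bp
  123–146 then 1–86 → 24 + 86 = 110 bp
Sorted largest to smallest: 110, 36 bp.

110, 36 bp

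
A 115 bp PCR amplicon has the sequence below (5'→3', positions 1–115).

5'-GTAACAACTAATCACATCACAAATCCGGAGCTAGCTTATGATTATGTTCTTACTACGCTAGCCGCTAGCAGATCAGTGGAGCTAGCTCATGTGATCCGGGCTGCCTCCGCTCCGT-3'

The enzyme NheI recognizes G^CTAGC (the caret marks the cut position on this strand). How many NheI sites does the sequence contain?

4

GCTAGC occurs starting at positions 30, 57, 64, 81.
NheI cuts at 4 sites.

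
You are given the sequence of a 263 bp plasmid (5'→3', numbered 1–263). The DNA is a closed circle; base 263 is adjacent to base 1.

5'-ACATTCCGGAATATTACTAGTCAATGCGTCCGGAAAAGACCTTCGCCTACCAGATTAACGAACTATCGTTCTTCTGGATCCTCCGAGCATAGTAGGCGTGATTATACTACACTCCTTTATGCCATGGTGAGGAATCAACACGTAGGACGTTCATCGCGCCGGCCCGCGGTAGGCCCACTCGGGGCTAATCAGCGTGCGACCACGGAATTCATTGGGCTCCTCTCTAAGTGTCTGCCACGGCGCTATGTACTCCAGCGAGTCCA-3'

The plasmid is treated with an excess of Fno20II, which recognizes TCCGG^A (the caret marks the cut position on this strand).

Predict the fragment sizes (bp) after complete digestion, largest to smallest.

239, 24 bp

Fno20II sites (TCCGGA) start at positions 5, 29.
Fno20II cuts after base 5 of each site (before the last base), so after positions 9, 33.
Circular molecule, 2 cuts → 2 fragments:
  10–33 → 24 bp
  34–263 then 1–9 → 230 + 9 = 239 bp
Sorted largest to smallest: 239, 24 bp.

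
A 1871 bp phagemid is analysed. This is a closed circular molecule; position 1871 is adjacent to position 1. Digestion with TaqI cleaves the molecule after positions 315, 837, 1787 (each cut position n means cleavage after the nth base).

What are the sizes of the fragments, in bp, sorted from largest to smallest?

Circular molecule, 3 cuts → 3 fragments:
  837 − 315 = 522 bp
  1787 − 837 = 950 bp
  wrap: 1871 − 1787 + 315 = 399 bp
Sorted largest to smallest: 950, 522, 399 bp.

950, 522, 399 bp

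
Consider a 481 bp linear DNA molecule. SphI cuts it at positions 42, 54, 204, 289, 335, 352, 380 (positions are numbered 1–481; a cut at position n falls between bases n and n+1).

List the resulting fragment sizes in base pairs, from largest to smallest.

150, 101, 85, 46, 42, 28, 17, 12 bp

Linear molecule, 7 cuts → 8 fragments:
  42 − 0 = 42 bp
  54 − 42 = 12 bp
  204 − 54 = 150 bp
  289 − 204 = 85 bp
  335 − 289 = 46 bp
  352 − 335 = 17 bp
  380 − 352 = 28 bp
  481 − 380 = 101 bp
Sorted largest to smallest: 150, 101, 85, 46, 42, 28, 17, 12 bp.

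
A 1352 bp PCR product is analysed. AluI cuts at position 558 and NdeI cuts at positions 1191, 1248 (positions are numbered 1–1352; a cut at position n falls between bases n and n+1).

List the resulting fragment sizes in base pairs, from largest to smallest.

633, 558, 104, 57 bp

Combined cut positions (sorted): 558, 1191, 1248.
Linear molecule, 3 cuts → 4 fragments:
  558 − 0 = 558 bp
  1191 − 558 = 633 bp
  1248 − 1191 = 57 bp
  1352 − 1248 = 104 bp
Sorted largest to smallest: 633, 558, 104, 57 bp.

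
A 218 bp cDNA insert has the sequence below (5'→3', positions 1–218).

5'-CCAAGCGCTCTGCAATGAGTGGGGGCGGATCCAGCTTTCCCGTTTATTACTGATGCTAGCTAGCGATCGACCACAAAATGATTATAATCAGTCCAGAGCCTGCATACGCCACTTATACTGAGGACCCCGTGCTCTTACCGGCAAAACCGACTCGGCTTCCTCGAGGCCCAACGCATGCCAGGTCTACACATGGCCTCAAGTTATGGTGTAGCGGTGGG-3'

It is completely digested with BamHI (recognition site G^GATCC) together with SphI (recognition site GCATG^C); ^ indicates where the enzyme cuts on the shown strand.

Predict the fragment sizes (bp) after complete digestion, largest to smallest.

The BamHI site (GGATCC) starts at position 27.
BamHI cuts after the first base of each site, so after position 27.
The SphI site (GCATGC) starts at position 173.
SphI cuts after base 5 of each site (before the last base), so after position 177.
Combined cut positions: 27, 177.
Linear molecule, 2 cuts → 3 fragments:
  1–27 → 27 bp
  28–177 → 150 bp
  178–218 → 41 bp
Sorted largest to smallest: 150, 41, 27 bp.

150, 41, 27 bp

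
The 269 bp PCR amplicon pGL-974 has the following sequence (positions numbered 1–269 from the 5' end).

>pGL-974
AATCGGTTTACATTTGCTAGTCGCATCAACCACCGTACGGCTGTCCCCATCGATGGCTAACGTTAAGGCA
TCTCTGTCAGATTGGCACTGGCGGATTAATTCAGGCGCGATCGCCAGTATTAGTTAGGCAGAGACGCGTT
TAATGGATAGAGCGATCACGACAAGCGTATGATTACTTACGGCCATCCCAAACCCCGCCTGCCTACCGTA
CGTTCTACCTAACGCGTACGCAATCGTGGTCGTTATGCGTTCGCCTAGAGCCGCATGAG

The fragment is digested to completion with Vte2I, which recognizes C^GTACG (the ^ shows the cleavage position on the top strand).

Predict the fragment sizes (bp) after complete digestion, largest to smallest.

173, 44, 34, 18 bp

Vte2I sites (CGTACG) start at positions 34, 207, 225.
Vte2I cuts after the first base of each site, so after positions 34, 207, 225.
Linear molecule, 3 cuts → 4 fragments:
  1–34 → 34 bp
  35–207 → 173 bp
  208–225 → 18 bp
  226–269 → 44 bp
Sorted largest to smallest: 173, 44, 34, 18 bp.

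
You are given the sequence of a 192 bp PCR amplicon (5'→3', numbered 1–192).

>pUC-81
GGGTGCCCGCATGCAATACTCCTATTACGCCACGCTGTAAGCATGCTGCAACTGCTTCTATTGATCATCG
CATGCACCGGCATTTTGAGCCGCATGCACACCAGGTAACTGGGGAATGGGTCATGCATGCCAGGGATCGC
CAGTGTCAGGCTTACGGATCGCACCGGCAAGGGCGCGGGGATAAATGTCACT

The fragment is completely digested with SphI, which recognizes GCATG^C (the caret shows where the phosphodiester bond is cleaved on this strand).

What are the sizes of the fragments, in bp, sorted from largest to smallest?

63, 33, 32, 29, 22, 13 bp

SphI sites (GCATGC) start at positions 9, 41, 70, 92, 125.
SphI cuts after base 5 of each site (before the last base), so after positions 13, 45, 74, 96, 129.
Linear molecule, 5 cuts → 6 fragments:
  1–13 → 13 bp
  14–45 → 32 bp
  46–74 → 29 bp
  75–96 → 22 bp
  97–129 → 33 bp
  130–192 → 63 bp
Sorted largest to smallest: 63, 33, 32, 29, 22, 13 bp.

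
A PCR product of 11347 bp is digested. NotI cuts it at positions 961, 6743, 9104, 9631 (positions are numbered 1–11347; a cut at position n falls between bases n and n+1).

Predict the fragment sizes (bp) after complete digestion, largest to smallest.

5782, 2361, 1716, 961, 527 bp

Linear molecule, 4 cuts → 5 fragments:
  961 − 0 = 961 bp
  6743 − 961 = 5782 bp
  9104 − 6743 = 2361 bp
  9631 − 9104 = 527 bp
  11347 − 9631 = 1716 bp
Sorted largest to smallest: 5782, 2361, 1716, 961, 527 bp.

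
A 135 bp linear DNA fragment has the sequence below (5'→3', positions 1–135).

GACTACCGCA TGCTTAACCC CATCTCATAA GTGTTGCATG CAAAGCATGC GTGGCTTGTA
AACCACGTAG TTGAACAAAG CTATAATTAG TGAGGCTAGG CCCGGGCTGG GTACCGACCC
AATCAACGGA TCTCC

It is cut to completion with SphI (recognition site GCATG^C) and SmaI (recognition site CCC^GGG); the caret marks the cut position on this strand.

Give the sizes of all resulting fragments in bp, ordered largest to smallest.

SphI sites (GCATGC) start at positions 8, 36, 45.
SphI cuts after base 5 of each site (before the last base), so after positions 12, 40, 49.
The SmaI site (CCCGGG) starts at position 101.
SmaI cuts after base 3 of each site, so after position 103.
Combined cut positions: 12, 40, 49, 103.
Linear molecule, 4 cuts → 5 fragments:
  1–12 → 12 bp
  13–40 → 28 bp
  41–49 → 9 bp
  50–103 → 54 bp
  104–135 → 32 bp
Sorted largest to smallest: 54, 32, 28, 12, 9 bp.

54, 32, 28, 12, 9 bp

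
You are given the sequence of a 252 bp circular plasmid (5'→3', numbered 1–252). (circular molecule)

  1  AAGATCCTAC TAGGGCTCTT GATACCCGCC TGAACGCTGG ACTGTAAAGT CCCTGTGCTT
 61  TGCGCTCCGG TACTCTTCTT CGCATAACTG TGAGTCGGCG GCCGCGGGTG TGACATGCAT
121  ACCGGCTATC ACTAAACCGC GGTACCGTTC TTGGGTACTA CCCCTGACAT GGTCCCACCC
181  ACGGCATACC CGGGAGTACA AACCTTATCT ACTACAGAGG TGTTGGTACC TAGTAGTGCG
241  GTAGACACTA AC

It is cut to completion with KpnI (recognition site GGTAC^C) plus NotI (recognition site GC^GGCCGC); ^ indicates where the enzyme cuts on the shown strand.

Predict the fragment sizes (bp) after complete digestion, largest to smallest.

KpnI sites (GGTACC) start at positions 141, 225.
KpnI cuts after base 5 of each site (before the last base), so after positions 145, 229.
The NotI site (GCGGCCGC) starts at position 98.
NotI cuts after base 2 of each site, so after position 99.
Combined cut positions: 99, 145, 229.
Circular molecule, 3 cuts → 3 fragments:
  100–145 → 46 bp
  146–229 → 84 bp
  230–252 then 1–99 → 23 + 99 = 122 bp
Sorted largest to smallest: 122, 84, 46 bp.

122, 84, 46 bp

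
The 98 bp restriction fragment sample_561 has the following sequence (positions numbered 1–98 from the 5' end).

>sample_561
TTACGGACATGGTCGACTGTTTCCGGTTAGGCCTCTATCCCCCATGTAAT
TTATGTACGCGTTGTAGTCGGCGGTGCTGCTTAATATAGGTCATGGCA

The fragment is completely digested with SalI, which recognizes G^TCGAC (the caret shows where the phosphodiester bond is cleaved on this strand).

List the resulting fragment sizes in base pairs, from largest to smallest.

86, 12 bp

The SalI site (GTCGAC) starts at position 12.
SalI cuts after the first base of each site, so after position 12.
Linear molecule, 1 cut → 2 fragments:
  1–12 → 12 bp
  13–98 → 86 bp
Sorted largest to smallest: 86, 12 bp.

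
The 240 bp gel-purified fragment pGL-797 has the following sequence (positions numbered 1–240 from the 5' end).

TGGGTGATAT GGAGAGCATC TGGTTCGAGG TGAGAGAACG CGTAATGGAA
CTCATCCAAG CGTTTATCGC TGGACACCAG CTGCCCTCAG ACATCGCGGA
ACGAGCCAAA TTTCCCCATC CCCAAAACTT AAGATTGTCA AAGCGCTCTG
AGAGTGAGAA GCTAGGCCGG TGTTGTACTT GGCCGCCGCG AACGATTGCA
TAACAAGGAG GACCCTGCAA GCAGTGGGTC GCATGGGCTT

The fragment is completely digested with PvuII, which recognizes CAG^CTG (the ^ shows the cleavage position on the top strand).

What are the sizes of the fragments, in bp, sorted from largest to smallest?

The PvuII site (CAGCTG) starts at position 78.
PvuII cuts after base 3 of each site, so after position 80.
Linear molecule, 1 cut → 2 fragments:
  1–80 → 80 bp
  81–240 → 160 bp
Sorted largest to smallest: 160, 80 bp.

160, 80 bp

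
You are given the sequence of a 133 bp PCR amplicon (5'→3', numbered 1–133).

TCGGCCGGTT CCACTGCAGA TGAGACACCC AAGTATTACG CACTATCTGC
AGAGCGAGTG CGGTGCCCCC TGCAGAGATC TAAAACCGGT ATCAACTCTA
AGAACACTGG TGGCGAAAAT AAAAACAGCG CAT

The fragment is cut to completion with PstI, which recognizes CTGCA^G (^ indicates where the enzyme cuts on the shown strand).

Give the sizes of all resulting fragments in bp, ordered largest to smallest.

PstI sites (CTGCAG) start at positions 14, 47, 70.
PstI cuts after base 5 of each site (before the last base), so after positions 18, 51, 74.
Linear molecule, 3 cuts → 4 fragments:
  1–18 → 18 bp
  19–51 → 33 bp
  52–74 → 23 bp
  75–133 → 59 bp
Sorted largest to smallest: 59, 33, 23, 18 bp.

59, 33, 23, 18 bp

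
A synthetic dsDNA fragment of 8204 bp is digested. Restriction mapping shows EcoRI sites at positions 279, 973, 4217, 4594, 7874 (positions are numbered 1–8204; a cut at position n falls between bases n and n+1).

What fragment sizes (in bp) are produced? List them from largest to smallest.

Linear molecule, 5 cuts → 6 fragments:
  279 − 0 = 279 bp
  973 − 279 = 694 bp
  4217 − 973 = 3244 bp
  4594 − 4217 = 377 bp
  7874 − 4594 = 3280 bp
  8204 − 7874 = 330 bp
Sorted largest to smallest: 3280, 3244, 694, 377, 330, 279 bp.

3280, 3244, 694, 377, 330, 279 bp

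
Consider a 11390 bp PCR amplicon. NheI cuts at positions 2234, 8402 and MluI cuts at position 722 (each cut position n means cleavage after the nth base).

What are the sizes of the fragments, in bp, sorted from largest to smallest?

Combined cut positions (sorted): 722, 2234, 8402.
Linear molecule, 3 cuts → 4 fragments:
  722 − 0 = 722 bp
  2234 − 722 = 1512 bp
  8402 − 2234 = 6168 bp
  11390 − 8402 = 2988 bp
Sorted largest to smallest: 6168, 2988, 1512, 722 bp.

6168, 2988, 1512, 722 bp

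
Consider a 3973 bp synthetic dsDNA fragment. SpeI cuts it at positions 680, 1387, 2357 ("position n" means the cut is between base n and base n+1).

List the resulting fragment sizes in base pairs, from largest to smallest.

1616, 970, 707, 680 bp

Linear molecule, 3 cuts → 4 fragments:
  680 − 0 = 680 bp
  1387 − 680 = 707 bp
  2357 − 1387 = 970 bp
  3973 − 2357 = 1616 bp
Sorted largest to smallest: 1616, 970, 707, 680 bp.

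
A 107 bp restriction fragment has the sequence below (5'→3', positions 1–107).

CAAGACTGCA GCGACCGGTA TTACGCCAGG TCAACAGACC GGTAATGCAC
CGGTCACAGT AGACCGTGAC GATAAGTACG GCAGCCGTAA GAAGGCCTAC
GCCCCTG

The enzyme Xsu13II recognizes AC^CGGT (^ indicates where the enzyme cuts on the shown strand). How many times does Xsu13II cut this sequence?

3

ACCGGT occurs starting at positions 14, 38, 49.
Xsu13II cuts at 3 sites.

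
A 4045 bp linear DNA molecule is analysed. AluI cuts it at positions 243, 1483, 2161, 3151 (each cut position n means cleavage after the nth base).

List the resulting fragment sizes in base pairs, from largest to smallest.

1240, 990, 894, 678, 243 bp

Linear molecule, 4 cuts → 5 fragments:
  243 − 0 = 243 bp
  1483 − 243 = 1240 bp
  2161 − 1483 = 678 bp
  3151 − 2161 = 990 bp
  4045 − 3151 = 894 bp
Sorted largest to smallest: 1240, 990, 894, 678, 243 bp.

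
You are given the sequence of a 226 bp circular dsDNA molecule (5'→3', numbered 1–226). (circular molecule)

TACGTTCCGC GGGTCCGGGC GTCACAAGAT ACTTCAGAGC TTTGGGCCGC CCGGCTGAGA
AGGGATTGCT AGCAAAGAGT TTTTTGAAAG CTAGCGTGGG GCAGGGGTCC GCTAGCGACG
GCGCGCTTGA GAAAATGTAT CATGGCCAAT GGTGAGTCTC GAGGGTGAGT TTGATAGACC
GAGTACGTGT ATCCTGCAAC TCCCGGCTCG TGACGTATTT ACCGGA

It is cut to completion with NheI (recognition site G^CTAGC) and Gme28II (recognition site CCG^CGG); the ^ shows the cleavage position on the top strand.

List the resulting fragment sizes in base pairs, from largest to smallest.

124, 59, 22, 21 bp

NheI sites (GCTAGC) start at positions 68, 90, 111.
NheI cuts after the first base of each site, so after positions 68, 90, 111.
The Gme28II site (CCGCGG) starts at position 7.
Gme28II cuts after base 3 of each site, so after position 9.
Combined cut positions: 9, 68, 90, 111.
Circular molecule, 4 cuts → 4 fragments:
  10–68 → 59 bp
  69–90 → 22 bp
  91–111 → 21 bp
  112–226 then 1–9 → 115 + 9 = 124 bp
Sorted largest to smallest: 124, 59, 22, 21 bp.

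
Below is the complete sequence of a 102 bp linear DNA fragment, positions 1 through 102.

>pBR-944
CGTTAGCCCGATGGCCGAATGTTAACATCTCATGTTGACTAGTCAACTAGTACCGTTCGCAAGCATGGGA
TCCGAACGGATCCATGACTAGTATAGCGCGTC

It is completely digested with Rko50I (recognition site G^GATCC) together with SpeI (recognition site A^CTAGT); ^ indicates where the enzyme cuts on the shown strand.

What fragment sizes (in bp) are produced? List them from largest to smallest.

Rko50I sites (GGATCC) start at positions 68, 78.
Rko50I cuts after the first base of each site, so after positions 68, 78.
SpeI sites (ACTAGT) start at positions 38, 46, 87.
SpeI cuts after the first base of each site, so after positions 38, 46, 87.
Combined cut positions: 38, 46, 68, 78, 87.
Linear molecule, 5 cuts → 6 fragments:
  1–38 → 38 bp
  39–46 → 8 bp
  47–68 → 22 bp
  69–78 → 10 bp
  79–87 → 9 bp
  88–102 → 15 bp
Sorted largest to smallest: 38, 22, 15, 10, 9, 8 bp.

38, 22, 15, 10, 9, 8 bp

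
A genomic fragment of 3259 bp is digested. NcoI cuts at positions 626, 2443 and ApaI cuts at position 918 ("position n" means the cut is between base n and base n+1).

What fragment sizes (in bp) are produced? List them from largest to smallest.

1525, 816, 626, 292 bp

Combined cut positions (sorted): 626, 918, 2443.
Linear molecule, 3 cuts → 4 fragments:
  626 − 0 = 626 bp
  918 − 626 = 292 bp
  2443 − 918 = 1525 bp
  3259 − 2443 = 816 bp
Sorted largest to smallest: 1525, 816, 626, 292 bp.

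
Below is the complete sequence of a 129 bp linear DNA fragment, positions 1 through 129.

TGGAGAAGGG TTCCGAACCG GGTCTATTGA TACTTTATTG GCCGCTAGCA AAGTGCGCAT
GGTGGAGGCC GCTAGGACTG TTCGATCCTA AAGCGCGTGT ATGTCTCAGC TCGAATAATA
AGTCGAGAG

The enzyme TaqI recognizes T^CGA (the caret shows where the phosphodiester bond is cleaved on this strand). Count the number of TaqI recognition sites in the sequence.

TCGA occurs starting at positions 82, 111, 123.
TaqI cuts at 3 sites.

3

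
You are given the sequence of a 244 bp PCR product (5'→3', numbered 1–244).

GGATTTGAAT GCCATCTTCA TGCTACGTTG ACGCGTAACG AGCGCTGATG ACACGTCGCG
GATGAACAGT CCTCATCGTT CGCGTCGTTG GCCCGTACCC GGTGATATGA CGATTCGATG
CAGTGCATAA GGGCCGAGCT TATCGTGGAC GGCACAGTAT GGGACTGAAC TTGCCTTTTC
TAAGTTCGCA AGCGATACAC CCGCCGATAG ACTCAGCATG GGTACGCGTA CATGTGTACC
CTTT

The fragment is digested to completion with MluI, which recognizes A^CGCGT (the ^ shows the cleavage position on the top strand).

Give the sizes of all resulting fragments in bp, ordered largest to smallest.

193, 31, 20 bp

MluI sites (ACGCGT) start at positions 31, 224.
MluI cuts after the first base of each site, so after positions 31, 224.
Linear molecule, 2 cuts → 3 fragments:
  1–31 → 31 bp
  32–224 → 193 bp
  225–244 → 20 bp
Sorted largest to smallest: 193, 31, 20 bp.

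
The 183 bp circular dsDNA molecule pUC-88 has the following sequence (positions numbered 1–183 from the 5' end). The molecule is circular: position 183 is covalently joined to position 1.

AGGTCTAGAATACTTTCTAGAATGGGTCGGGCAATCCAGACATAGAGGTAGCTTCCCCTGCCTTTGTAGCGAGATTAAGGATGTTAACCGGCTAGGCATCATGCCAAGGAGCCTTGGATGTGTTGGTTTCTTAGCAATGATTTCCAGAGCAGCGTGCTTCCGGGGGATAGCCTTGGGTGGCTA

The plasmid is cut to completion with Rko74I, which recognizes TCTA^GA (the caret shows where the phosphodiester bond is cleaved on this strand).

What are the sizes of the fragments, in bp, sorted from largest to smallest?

Rko74I sites (TCTAGA) start at positions 4, 16.
Rko74I cuts after base 4 of each site, so after positions 7, 19.
Circular molecule, 2 cuts → 2 fragments:
  8–19 → 12 bp
  20–183 then 1–7 → 164 + 7 = 171 bp
Sorted largest to smallest: 171, 12 bp.

171, 12 bp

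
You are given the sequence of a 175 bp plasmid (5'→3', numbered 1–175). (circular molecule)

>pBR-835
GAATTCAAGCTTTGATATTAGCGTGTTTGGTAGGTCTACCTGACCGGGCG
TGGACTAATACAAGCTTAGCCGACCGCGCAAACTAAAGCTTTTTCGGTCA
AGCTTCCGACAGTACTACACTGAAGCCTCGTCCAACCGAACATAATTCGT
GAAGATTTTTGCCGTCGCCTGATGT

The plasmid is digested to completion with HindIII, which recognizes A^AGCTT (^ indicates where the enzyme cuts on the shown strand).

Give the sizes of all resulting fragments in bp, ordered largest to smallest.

82, 55, 24, 14 bp

HindIII sites (AAGCTT) start at positions 7, 62, 86, 100.
HindIII cuts after the first base of each site, so after positions 7, 62, 86, 100.
Circular molecule, 4 cuts → 4 fragments:
  8–62 → 55 bp
  63–86 → 24 bp
  87–100 → 14 bp
  101–175 then 1–7 → 75 + 7 = 82 bp
Sorted largest to smallest: 82, 55, 24, 14 bp.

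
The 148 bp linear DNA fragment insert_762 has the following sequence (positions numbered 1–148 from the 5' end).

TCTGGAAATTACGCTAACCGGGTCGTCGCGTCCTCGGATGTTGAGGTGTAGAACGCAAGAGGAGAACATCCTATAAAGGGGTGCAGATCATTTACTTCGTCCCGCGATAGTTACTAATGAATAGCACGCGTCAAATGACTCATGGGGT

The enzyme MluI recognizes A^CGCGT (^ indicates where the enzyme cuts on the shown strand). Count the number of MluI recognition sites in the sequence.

1

ACGCGT occurs starting at position 126.
MluI cuts at 1 site.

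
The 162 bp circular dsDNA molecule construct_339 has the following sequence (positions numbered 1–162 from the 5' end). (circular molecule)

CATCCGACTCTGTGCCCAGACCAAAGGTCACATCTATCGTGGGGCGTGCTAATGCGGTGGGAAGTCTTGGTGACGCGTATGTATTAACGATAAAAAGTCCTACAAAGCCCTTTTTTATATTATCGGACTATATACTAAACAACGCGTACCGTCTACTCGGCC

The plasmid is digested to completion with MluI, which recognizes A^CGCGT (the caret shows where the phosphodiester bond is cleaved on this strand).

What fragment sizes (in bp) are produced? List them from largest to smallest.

MluI sites (ACGCGT) start at positions 73, 142.
MluI cuts after the first base of each site, so after positions 73, 142.
Circular molecule, 2 cuts → 2 fragments:
  74–142 → 69 bp
  143–162 then 1–73 → 20 + 73 = 93 bp
Sorted largest to smallest: 93, 69 bp.

93, 69 bp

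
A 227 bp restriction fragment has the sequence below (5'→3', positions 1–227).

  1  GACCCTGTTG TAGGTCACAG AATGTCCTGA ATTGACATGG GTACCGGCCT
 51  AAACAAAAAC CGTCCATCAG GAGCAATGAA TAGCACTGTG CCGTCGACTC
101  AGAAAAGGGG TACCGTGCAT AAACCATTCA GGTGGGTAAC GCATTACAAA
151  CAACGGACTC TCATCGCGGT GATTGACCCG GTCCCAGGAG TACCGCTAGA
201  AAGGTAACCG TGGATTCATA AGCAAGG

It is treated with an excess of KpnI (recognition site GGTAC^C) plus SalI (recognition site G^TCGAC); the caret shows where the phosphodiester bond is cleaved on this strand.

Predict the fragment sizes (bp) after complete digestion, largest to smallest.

KpnI sites (GGTACC) start at positions 40, 109.
KpnI cuts after base 5 of each site (before the last base), so after positions 44, 113.
The SalI site (GTCGAC) starts at position 93.
SalI cuts after the first base of each site, so after position 93.
Combined cut positions: 44, 93, 113.
Linear molecule, 3 cuts → 4 fragments:
  1–44 → 44 bp
  45–93 → 49 bp
  94–113 → 20 bp
  114–227 → 114 bp
Sorted largest to smallest: 114, 49, 44, 20 bp.

114, 49, 44, 20 bp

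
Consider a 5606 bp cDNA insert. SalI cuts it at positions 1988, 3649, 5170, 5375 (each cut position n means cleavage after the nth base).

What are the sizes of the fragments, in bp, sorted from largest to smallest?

1988, 1661, 1521, 231, 205 bp

Linear molecule, 4 cuts → 5 fragments:
  1988 − 0 = 1988 bp
  3649 − 1988 = 1661 bp
  5170 − 3649 = 1521 bp
  5375 − 5170 = 205 bp
  5606 − 5375 = 231 bp
Sorted largest to smallest: 1988, 1661, 1521, 231, 205 bp.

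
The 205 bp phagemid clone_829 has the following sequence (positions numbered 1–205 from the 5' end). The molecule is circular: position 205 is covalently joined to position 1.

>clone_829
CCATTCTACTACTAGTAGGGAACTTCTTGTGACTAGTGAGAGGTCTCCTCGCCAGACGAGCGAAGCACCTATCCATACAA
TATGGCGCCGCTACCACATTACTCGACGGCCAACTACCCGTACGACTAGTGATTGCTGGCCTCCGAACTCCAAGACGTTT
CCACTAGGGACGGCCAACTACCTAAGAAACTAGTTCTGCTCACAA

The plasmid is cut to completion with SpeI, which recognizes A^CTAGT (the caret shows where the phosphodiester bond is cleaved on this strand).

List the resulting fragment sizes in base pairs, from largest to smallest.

93, 64, 27, 21 bp

SpeI sites (ACTAGT) start at positions 11, 32, 125, 189.
SpeI cuts after the first base of each site, so after positions 11, 32, 125, 189.
Circular molecule, 4 cuts → 4 fragments:
  12–32 → 21 bp
  33–125 → 93 bp
  126–189 → 64 bp
  190–205 then 1–11 → 16 + 11 = 27 bp
Sorted largest to smallest: 93, 64, 27, 21 bp.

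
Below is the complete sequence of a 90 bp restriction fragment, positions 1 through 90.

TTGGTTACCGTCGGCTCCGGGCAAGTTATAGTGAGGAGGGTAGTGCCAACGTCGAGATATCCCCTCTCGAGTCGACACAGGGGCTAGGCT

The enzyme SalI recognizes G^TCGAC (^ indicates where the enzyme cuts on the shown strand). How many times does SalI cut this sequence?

1

GTCGAC occurs starting at position 71.
SalI cuts at 1 site.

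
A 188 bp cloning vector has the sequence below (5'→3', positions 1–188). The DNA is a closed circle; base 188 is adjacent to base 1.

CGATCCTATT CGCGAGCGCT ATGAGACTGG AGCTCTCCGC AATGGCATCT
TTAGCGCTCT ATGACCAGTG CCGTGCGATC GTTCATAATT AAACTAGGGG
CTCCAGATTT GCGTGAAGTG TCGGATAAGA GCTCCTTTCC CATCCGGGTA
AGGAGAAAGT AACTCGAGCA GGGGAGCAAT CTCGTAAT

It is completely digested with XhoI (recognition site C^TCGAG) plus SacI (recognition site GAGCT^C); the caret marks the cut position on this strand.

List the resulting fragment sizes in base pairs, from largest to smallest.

The XhoI site (CTCGAG) starts at position 163.
XhoI cuts after the first base of each site, so after position 163.
SacI sites (GAGCTC) start at positions 30, 129.
SacI cuts after base 5 of each site (before the last base), so after positions 34, 133.
Combined cut positions: 34, 133, 163.
Circular molecule, 3 cuts → 3 fragments:
  35–133 → 99 bp
  134–163 → 30 bp
  164–188 then 1–34 → 25 + 34 = 59 bp
Sorted largest to smallest: 99, 59, 30 bp.

99, 59, 30 bp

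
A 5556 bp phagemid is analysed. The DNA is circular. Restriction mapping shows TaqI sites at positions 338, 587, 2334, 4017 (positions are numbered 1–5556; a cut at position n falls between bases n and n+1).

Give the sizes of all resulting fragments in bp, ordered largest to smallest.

Circular molecule, 4 cuts → 4 fragments:
  587 − 338 = 249 bp
  2334 − 587 = 1747 bp
  4017 − 2334 = 1683 bp
  wrap: 5556 − 4017 + 338 = 1877 bp
Sorted largest to smallest: 1877, 1747, 1683, 249 bp.

1877, 1747, 1683, 249 bp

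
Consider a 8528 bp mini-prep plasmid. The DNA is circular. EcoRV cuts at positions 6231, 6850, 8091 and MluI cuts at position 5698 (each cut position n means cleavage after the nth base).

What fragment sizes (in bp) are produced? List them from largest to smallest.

6135, 1241, 619, 533 bp

Combined cut positions (sorted): 5698, 6231, 6850, 8091.
Circular molecule, 4 cuts → 4 fragments:
  6231 − 5698 = 533 bp
  6850 − 6231 = 619 bp
  8091 − 6850 = 1241 bp
  wrap: 8528 − 8091 + 5698 = 6135 bp
Sorted largest to smallest: 6135, 1241, 619, 533 bp.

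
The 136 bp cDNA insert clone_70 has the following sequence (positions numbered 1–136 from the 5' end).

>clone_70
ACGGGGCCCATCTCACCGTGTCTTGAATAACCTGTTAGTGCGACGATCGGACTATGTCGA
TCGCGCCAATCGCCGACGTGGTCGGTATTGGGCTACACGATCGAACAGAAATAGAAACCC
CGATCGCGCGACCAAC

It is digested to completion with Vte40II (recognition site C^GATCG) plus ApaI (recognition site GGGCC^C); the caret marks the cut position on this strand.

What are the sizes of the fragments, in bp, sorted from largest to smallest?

40, 36, 23, 15, 14, 8 bp

Vte40II sites (CGATCG) start at positions 44, 58, 98, 121.
Vte40II cuts after the first base of each site, so after positions 44, 58, 98, 121.
The ApaI site (GGGCCC) starts at position 4.
ApaI cuts after base 5 of each site (before the last base), so after position 8.
Combined cut positions: 8, 44, 58, 98, 121.
Linear molecule, 5 cuts → 6 fragments:
  1–8 → 8 bp
  9–44 → 36 bp
  45–58 → 14 bp
  59–98 → 40 bp
  99–121 → 23 bp
  122–136 → 15 bp
Sorted largest to smallest: 40, 36, 23, 15, 14, 8 bp.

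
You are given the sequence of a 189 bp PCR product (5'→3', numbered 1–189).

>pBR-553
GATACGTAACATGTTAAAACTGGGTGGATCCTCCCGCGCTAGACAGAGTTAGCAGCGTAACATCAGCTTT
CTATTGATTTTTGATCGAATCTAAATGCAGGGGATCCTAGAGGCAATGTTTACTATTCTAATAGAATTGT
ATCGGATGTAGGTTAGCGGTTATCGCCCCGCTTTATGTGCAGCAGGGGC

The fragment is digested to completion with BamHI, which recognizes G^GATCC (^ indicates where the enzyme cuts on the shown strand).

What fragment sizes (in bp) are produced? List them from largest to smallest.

BamHI sites (GGATCC) start at positions 26, 102.
BamHI cuts after the first base of each site, so after positions 26, 102.
Linear molecule, 2 cuts → 3 fragments:
  1–26 → 26 bp
  27–102 → 76 bp
  103–189 → 87 bp
Sorted largest to smallest: 87, 76, 26 bp.

87, 76, 26 bp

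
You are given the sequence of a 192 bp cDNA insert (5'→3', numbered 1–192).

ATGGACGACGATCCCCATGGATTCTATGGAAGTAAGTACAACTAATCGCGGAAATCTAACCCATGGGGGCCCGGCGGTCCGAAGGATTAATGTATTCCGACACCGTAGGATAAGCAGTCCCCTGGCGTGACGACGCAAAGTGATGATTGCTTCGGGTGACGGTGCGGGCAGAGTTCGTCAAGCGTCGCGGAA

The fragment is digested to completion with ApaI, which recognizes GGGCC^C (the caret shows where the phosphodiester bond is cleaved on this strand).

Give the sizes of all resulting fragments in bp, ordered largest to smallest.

The ApaI site (GGGCCC) starts at position 67.
ApaI cuts after base 5 of each site (before the last base), so after position 71.
Linear molecule, 1 cut → 2 fragments:
  1–71 → 71 bp
  72–192 → 121 bp
Sorted largest to smallest: 121, 71 bp.

121, 71 bp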